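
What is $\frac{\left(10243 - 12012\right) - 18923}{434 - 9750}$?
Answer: $\frac{5173}{2329} \approx 2.2211$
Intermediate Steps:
$\frac{\left(10243 - 12012\right) - 18923}{434 - 9750} = \frac{-1769 - 18923}{434 - 9750} = - \frac{20692}{-9316} = \left(-20692\right) \left(- \frac{1}{9316}\right) = \frac{5173}{2329}$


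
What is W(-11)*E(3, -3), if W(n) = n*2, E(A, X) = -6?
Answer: 132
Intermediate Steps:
W(n) = 2*n
W(-11)*E(3, -3) = (2*(-11))*(-6) = -22*(-6) = 132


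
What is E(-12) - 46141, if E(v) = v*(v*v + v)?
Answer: -47725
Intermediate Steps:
E(v) = v*(v + v²) (E(v) = v*(v² + v) = v*(v + v²))
E(-12) - 46141 = (-12)²*(1 - 12) - 46141 = 144*(-11) - 46141 = -1584 - 46141 = -47725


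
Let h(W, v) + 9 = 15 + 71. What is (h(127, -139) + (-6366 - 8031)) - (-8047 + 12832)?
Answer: -19105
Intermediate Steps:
h(W, v) = 77 (h(W, v) = -9 + (15 + 71) = -9 + 86 = 77)
(h(127, -139) + (-6366 - 8031)) - (-8047 + 12832) = (77 + (-6366 - 8031)) - (-8047 + 12832) = (77 - 14397) - 1*4785 = -14320 - 4785 = -19105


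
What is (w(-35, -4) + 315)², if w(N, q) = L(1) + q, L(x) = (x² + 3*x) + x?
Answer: 99856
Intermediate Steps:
L(x) = x² + 4*x
w(N, q) = 5 + q (w(N, q) = 1*(4 + 1) + q = 1*5 + q = 5 + q)
(w(-35, -4) + 315)² = ((5 - 4) + 315)² = (1 + 315)² = 316² = 99856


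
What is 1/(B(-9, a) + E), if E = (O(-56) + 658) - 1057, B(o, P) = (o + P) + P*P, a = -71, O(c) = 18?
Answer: 1/4580 ≈ 0.00021834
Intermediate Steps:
B(o, P) = P + o + P² (B(o, P) = (P + o) + P² = P + o + P²)
E = -381 (E = (18 + 658) - 1057 = 676 - 1057 = -381)
1/(B(-9, a) + E) = 1/((-71 - 9 + (-71)²) - 381) = 1/((-71 - 9 + 5041) - 381) = 1/(4961 - 381) = 1/4580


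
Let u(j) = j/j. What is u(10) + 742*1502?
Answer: 1114485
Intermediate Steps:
u(j) = 1
u(10) + 742*1502 = 1 + 742*1502 = 1 + 1114484 = 1114485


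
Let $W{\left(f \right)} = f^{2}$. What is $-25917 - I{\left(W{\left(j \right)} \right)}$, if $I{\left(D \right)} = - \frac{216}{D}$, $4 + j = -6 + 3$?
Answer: $- \frac{1269717}{49} \approx -25913.0$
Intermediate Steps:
$j = -7$ ($j = -4 + \left(-6 + 3\right) = -4 - 3 = -7$)
$-25917 - I{\left(W{\left(j \right)} \right)} = -25917 - - \frac{216}{\left(-7\right)^{2}} = -25917 - - \frac{216}{49} = -25917 + \frac{216}{49} = - \frac{1269717}{49}$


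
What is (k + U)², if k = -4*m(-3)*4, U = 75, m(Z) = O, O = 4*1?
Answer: 121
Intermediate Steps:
O = 4
m(Z) = 4
k = -64 (k = -4*4*4 = -16*4 = -64)
(k + U)² = (-64 + 75)² = 11² = 121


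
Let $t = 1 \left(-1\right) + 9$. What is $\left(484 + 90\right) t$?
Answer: $4592$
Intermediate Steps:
$t = 8$ ($t = -1 + 9 = 8$)
$\left(484 + 90\right) t = \left(484 + 90\right) 8 = 574 \cdot 8 = 4592$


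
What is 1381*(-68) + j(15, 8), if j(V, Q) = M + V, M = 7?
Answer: -93886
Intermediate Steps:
j(V, Q) = 7 + V
1381*(-68) + j(15, 8) = 1381*(-68) + (7 + 15) = -93908 + 22 = -93886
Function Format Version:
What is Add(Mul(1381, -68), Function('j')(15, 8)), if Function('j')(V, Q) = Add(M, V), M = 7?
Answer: -93886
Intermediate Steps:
Function('j')(V, Q) = Add(7, V)
Add(Mul(1381, -68), Function('j')(15, 8)) = Add(Mul(1381, -68), Add(7, 15)) = Add(-93908, 22) = -93886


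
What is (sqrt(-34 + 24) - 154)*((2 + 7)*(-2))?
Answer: 2772 - 18*I*sqrt(10) ≈ 2772.0 - 56.921*I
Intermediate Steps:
(sqrt(-34 + 24) - 154)*((2 + 7)*(-2)) = (sqrt(-10) - 154)*(9*(-2)) = (I*sqrt(10) - 154)*(-18) = (-154 + I*sqrt(10))*(-18) = 2772 - 18*I*sqrt(10)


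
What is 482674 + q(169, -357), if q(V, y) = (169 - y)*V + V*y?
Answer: 511235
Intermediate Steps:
q(V, y) = V*y + V*(169 - y) (q(V, y) = V*(169 - y) + V*y = V*y + V*(169 - y))
482674 + q(169, -357) = 482674 + 169*169 = 482674 + 28561 = 511235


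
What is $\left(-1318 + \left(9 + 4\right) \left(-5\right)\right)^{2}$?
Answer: $1912689$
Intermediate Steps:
$\left(-1318 + \left(9 + 4\right) \left(-5\right)\right)^{2} = \left(-1318 + 13 \left(-5\right)\right)^{2} = \left(-1318 - 65\right)^{2} = \left(-1383\right)^{2} = 1912689$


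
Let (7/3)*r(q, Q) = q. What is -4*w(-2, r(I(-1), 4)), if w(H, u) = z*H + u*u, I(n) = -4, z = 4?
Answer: 992/49 ≈ 20.245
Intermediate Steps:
r(q, Q) = 3*q/7
w(H, u) = u² + 4*H (w(H, u) = 4*H + u*u = 4*H + u² = u² + 4*H)
-4*w(-2, r(I(-1), 4)) = -4*(((3/7)*(-4))² + 4*(-2)) = -4*((-12/7)² - 8) = -4*(144/49 - 8) = -4*(-248/49) = 992/49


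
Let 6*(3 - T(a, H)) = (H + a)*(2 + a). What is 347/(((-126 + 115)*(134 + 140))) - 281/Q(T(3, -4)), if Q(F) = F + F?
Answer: -2548783/69322 ≈ -36.767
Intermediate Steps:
T(a, H) = 3 - (2 + a)*(H + a)/6 (T(a, H) = 3 - (H + a)*(2 + a)/6 = 3 - (2 + a)*(H + a)/6)
Q(F) = 2*F
347/(((-126 + 115)*(134 + 140))) - 281/Q(T(3, -4)) = 347/(((-126 + 115)*(134 + 140))) - 281*1/(2*(3 - ⅓*(-4) - ⅓*3 - ⅙*3² - ⅙*(-4)*3)) = 347/((-11*274)) - 281*1/(2*(3 + 4/3 - 1 - ⅙*9 + 2)) = 347/(-3014) - 281*1/(2*(3 + 4/3 - 1 - 3/2 + 2)) = 347*(-1/3014) - 281/(2*(23/6)) = -347/3014 - 281/23/3 = -347/3014 - 281*3/23 = -347/3014 - 843/23 = -2548783/69322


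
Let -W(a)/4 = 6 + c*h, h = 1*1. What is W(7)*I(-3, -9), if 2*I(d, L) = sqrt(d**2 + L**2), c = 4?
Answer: -60*sqrt(10) ≈ -189.74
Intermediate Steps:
h = 1
W(a) = -40 (W(a) = -4*(6 + 4*1) = -4*(6 + 4) = -4*10 = -40)
I(d, L) = sqrt(L**2 + d**2)/2 (I(d, L) = sqrt(d**2 + L**2)/2 = sqrt(L**2 + d**2)/2)
W(7)*I(-3, -9) = -20*sqrt((-9)**2 + (-3)**2) = -20*sqrt(81 + 9) = -20*sqrt(90) = -20*3*sqrt(10) = -60*sqrt(10)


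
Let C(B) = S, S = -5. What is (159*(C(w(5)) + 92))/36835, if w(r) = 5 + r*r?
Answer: 261/695 ≈ 0.37554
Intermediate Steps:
w(r) = 5 + r²
C(B) = -5
(159*(C(w(5)) + 92))/36835 = (159*(-5 + 92))/36835 = (159*87)*(1/36835) = 13833*(1/36835) = 261/695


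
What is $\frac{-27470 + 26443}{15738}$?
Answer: $- \frac{1027}{15738} \approx -0.065256$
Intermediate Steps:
$\frac{-27470 + 26443}{15738} = \left(-1027\right) \frac{1}{15738} = - \frac{1027}{15738}$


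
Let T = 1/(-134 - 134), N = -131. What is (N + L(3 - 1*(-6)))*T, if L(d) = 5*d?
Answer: 43/134 ≈ 0.32090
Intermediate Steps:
T = -1/268 (T = 1/(-268) = -1/268 ≈ -0.0037313)
(N + L(3 - 1*(-6)))*T = (-131 + 5*(3 - 1*(-6)))*(-1/268) = (-131 + 5*(3 + 6))*(-1/268) = (-131 + 5*9)*(-1/268) = (-131 + 45)*(-1/268) = -86*(-1/268) = 43/134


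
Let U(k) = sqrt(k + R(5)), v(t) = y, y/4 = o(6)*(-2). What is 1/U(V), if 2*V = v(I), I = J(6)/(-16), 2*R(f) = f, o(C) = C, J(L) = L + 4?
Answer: -I*sqrt(86)/43 ≈ -0.21567*I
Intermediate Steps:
J(L) = 4 + L
R(f) = f/2
y = -48 (y = 4*(6*(-2)) = 4*(-12) = -48)
I = -5/8 (I = (4 + 6)/(-16) = 10*(-1/16) = -5/8 ≈ -0.62500)
v(t) = -48
V = -24 (V = (1/2)*(-48) = -24)
U(k) = sqrt(5/2 + k) (U(k) = sqrt(k + (1/2)*5) = sqrt(k + 5/2) = sqrt(5/2 + k))
1/U(V) = 1/(sqrt(10 + 4*(-24))/2) = 1/(sqrt(10 - 96)/2) = 1/(sqrt(-86)/2) = 1/((I*sqrt(86))/2) = 1/(I*sqrt(86)/2) = -I*sqrt(86)/43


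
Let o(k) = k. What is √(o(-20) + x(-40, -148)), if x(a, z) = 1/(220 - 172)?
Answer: I*√2877/12 ≈ 4.4698*I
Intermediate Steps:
x(a, z) = 1/48
√(o(-20) + x(-40, -148)) = √(-20 + 1/48) = √(-959/48) = I*√2877/12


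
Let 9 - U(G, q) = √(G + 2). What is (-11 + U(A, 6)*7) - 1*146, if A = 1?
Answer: -94 - 7*√3 ≈ -106.12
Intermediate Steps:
U(G, q) = 9 - √(2 + G) (U(G, q) = 9 - √(G + 2) = 9 - √(2 + G))
(-11 + U(A, 6)*7) - 1*146 = (-11 + (9 - √(2 + 1))*7) - 1*146 = (-11 + (9 - √3)*7) - 146 = (-11 + (63 - 7*√3)) - 146 = (52 - 7*√3) - 146 = -94 - 7*√3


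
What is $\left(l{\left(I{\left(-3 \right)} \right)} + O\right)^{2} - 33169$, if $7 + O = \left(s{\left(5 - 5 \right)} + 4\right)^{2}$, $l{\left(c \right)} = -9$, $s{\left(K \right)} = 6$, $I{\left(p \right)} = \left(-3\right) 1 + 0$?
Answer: $-26113$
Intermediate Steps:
$I{\left(p \right)} = -3$ ($I{\left(p \right)} = -3 + 0 = -3$)
$O = 93$ ($O = -7 + \left(6 + 4\right)^{2} = -7 + 10^{2} = -7 + 100 = 93$)
$\left(l{\left(I{\left(-3 \right)} \right)} + O\right)^{2} - 33169 = \left(-9 + 93\right)^{2} - 33169 = 84^{2} - 33169 = 7056 - 33169 = -26113$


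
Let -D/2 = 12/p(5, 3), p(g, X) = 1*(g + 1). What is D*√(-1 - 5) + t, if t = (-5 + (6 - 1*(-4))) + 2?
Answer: 7 - 4*I*√6 ≈ 7.0 - 9.798*I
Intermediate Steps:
p(g, X) = 1 + g (p(g, X) = 1*(1 + g) = 1 + g)
t = 7 (t = (-5 + (6 + 4)) + 2 = (-5 + 10) + 2 = 5 + 2 = 7)
D = -4 (D = -24/(1 + 5) = -24/6 = -2*2 = -4)
D*√(-1 - 5) + t = -4*√(-1 - 5) + 7 = -4*I*√6 + 7 = 7 - 4*I*√6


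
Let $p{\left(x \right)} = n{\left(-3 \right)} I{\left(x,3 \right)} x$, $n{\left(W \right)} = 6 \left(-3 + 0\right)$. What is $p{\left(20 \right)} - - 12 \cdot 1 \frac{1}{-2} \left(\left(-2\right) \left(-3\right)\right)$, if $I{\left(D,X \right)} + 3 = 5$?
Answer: $-756$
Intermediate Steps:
$I{\left(D,X \right)} = 2$ ($I{\left(D,X \right)} = -3 + 5 = 2$)
$n{\left(W \right)} = -18$ ($n{\left(W \right)} = 6 \left(-3\right) = -18$)
$p{\left(x \right)} = - 36 x$ ($p{\left(x \right)} = \left(-18\right) 2 x = - 36 x$)
$p{\left(20 \right)} - - 12 \cdot 1 \frac{1}{-2} \left(\left(-2\right) \left(-3\right)\right) = \left(-36\right) 20 - - 12 \cdot 1 \frac{1}{-2} \left(\left(-2\right) \left(-3\right)\right) = -720 - - 12 \cdot 1 \left(- \frac{1}{2}\right) 6 = -720 - \left(-12\right) \left(- \frac{1}{2}\right) 6 = -720 - 6 \cdot 6 = -720 - 36 = -756$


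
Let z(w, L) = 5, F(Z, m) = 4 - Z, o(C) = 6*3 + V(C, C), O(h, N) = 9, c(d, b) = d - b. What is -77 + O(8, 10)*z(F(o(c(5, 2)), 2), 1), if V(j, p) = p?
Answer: -32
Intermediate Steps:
o(C) = 18 + C (o(C) = 6*3 + C = 18 + C)
-77 + O(8, 10)*z(F(o(c(5, 2)), 2), 1) = -77 + 9*5 = -77 + 45 = -32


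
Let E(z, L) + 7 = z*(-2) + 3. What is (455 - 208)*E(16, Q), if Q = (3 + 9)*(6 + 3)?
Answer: -8892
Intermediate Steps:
Q = 108 (Q = 12*9 = 108)
E(z, L) = -4 - 2*z (E(z, L) = -7 + (z*(-2) + 3) = -7 + (-2*z + 3) = -7 + (3 - 2*z) = -4 - 2*z)
(455 - 208)*E(16, Q) = (455 - 208)*(-4 - 2*16) = 247*(-4 - 32) = 247*(-36) = -8892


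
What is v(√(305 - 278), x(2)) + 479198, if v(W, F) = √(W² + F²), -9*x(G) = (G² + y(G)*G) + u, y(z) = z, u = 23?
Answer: 479198 + 2*√787/9 ≈ 4.7920e+5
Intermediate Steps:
x(G) = -23/9 - 2*G²/9 (x(G) = -((G² + G*G) + 23)/9 = -((G² + G²) + 23)/9 = -(2*G² + 23)/9 = -(23 + 2*G²)/9 = -23/9 - 2*G²/9)
v(W, F) = √(F² + W²)
v(√(305 - 278), x(2)) + 479198 = √((-23/9 - 2/9*2²)² + (√(305 - 278))²) + 479198 = √((-23/9 - 2/9*4)² + (√27)²) + 479198 = √((-23/9 - 8/9)² + (3*√3)²) + 479198 = √((-31/9)² + 27) + 479198 = √(961/81 + 27) + 479198 = √(3148/81) + 479198 = 2*√787/9 + 479198 = 479198 + 2*√787/9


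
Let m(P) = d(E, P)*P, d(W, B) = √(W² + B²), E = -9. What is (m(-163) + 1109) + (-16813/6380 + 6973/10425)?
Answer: 14726093143/13302300 - 815*√1066 ≈ -25502.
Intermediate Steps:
d(W, B) = √(B² + W²)
m(P) = P*√(81 + P²) (m(P) = √(P² + (-9)²)*P = √(P² + 81)*P = √(81 + P²)*P = P*√(81 + P²))
(m(-163) + 1109) + (-16813/6380 + 6973/10425) = (-163*√(81 + (-163)²) + 1109) + (-16813/6380 + 6973/10425) = (-163*√(81 + 26569) + 1109) + (-16813*1/6380 + 6973*(1/10425)) = (-815*√1066 + 1109) + (-16813/6380 + 6973/10425) = (-815*√1066 + 1109) - 26157557/13302300 = (1109 - 815*√1066) - 26157557/13302300 = 14726093143/13302300 - 815*√1066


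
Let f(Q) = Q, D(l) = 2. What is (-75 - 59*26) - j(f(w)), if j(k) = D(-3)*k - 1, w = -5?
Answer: -1598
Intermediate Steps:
j(k) = -1 + 2*k (j(k) = 2*k - 1 = -1 + 2*k)
(-75 - 59*26) - j(f(w)) = (-75 - 59*26) - (-1 + 2*(-5)) = (-75 - 1534) - (-1 - 10) = -1609 - 1*(-11) = -1609 + 11 = -1598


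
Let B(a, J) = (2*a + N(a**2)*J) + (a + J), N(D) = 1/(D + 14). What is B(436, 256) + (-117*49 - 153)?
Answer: -410827582/95055 ≈ -4322.0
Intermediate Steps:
N(D) = 1/(14 + D)
B(a, J) = J + 3*a + J/(14 + a**2) (B(a, J) = (2*a + J/(14 + a**2)) + (a + J) = (2*a + J/(14 + a**2)) + (J + a) = J + 3*a + J/(14 + a**2))
B(436, 256) + (-117*49 - 153) = (256 + (14 + 436**2)*(256 + 3*436))/(14 + 436**2) + (-117*49 - 153) = (256 + (14 + 190096)*(256 + 1308))/(14 + 190096) + (-5733 - 153) = (256 + 190110*1564)/190110 - 5886 = (256 + 297332040)/190110 - 5886 = (1/190110)*297332296 - 5886 = 148666148/95055 - 5886 = -410827582/95055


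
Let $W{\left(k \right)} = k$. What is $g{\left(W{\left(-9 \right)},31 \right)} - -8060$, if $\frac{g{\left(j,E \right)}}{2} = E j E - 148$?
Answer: $-9534$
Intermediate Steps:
$g{\left(j,E \right)} = -296 + 2 j E^{2}$ ($g{\left(j,E \right)} = 2 \left(E j E - 148\right) = 2 \left(j E^{2} - 148\right) = 2 \left(-148 + j E^{2}\right) = -296 + 2 j E^{2}$)
$g{\left(W{\left(-9 \right)},31 \right)} - -8060 = \left(-296 + 2 \left(-9\right) 31^{2}\right) - -8060 = \left(-296 + 2 \left(-9\right) 961\right) + 8060 = \left(-296 - 17298\right) + 8060 = -17594 + 8060 = -9534$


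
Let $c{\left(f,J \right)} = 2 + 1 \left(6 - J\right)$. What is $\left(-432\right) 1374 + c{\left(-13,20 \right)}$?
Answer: $-593580$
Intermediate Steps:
$c{\left(f,J \right)} = 8 - J$ ($c{\left(f,J \right)} = 2 - \left(-6 + J\right) = 8 - J$)
$\left(-432\right) 1374 + c{\left(-13,20 \right)} = \left(-432\right) 1374 + \left(8 - 20\right) = -593568 + \left(8 - 20\right) = -593568 - 12 = -593580$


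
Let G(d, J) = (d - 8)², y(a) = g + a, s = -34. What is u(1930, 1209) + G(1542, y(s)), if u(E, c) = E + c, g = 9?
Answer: 2356295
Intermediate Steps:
y(a) = 9 + a
G(d, J) = (-8 + d)²
u(1930, 1209) + G(1542, y(s)) = (1930 + 1209) + (-8 + 1542)² = 3139 + 1534² = 3139 + 2353156 = 2356295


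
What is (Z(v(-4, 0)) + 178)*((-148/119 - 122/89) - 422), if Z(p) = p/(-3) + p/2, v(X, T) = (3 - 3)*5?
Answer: -8994184/119 ≈ -75581.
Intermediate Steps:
v(X, T) = 0 (v(X, T) = 0*5 = 0)
Z(p) = p/6 (Z(p) = p*(-1/3) + p*(1/2) = -p/3 + p/2 = p/6)
(Z(v(-4, 0)) + 178)*((-148/119 - 122/89) - 422) = ((1/6)*0 + 178)*((-148/119 - 122/89) - 422) = (0 + 178)*((-148*1/119 - 122*1/89) - 422) = 178*((-148/119 - 122/89) - 422) = 178*(-27690/10591 - 422) = 178*(-4497092/10591) = -8994184/119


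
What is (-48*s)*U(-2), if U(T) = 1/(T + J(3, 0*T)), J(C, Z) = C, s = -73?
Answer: 3504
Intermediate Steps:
U(T) = 1/(3 + T) (U(T) = 1/(T + 3) = 1/(3 + T))
(-48*s)*U(-2) = (-48*(-73))/(3 - 2) = 3504/1 = 3504*1 = 3504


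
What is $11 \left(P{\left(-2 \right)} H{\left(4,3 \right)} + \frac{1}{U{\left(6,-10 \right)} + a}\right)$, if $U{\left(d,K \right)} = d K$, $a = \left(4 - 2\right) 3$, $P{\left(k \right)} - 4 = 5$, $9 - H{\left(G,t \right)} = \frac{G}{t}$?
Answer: $\frac{40975}{54} \approx 758.8$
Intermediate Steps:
$H{\left(G,t \right)} = 9 - \frac{G}{t}$
$P{\left(k \right)} = 9$ ($P{\left(k \right)} = 4 + 5 = 9$)
$a = 6$ ($a = 2 \cdot 3 = 6$)
$U{\left(d,K \right)} = K d$
$11 \left(P{\left(-2 \right)} H{\left(4,3 \right)} + \frac{1}{U{\left(6,-10 \right)} + a}\right) = 11 \left(9 \left(9 - \frac{4}{3}\right) + \frac{1}{\left(-10\right) 6 + 6}\right) = 11 \left(9 \left(9 - 4 \cdot \frac{1}{3}\right) + \frac{1}{-60 + 6}\right) = 11 \left(9 \left(9 - \frac{4}{3}\right) + \frac{1}{-54}\right) = 11 \left(9 \cdot \frac{23}{3} - \frac{1}{54}\right) = 11 \left(69 - \frac{1}{54}\right) = 11 \cdot \frac{3725}{54} = \frac{40975}{54}$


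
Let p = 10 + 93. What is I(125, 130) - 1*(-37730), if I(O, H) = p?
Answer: 37833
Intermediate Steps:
p = 103
I(O, H) = 103
I(125, 130) - 1*(-37730) = 103 - 1*(-37730) = 103 + 37730 = 37833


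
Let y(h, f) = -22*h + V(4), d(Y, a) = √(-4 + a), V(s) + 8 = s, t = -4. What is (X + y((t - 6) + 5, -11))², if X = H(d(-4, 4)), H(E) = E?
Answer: 11236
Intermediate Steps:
V(s) = -8 + s
y(h, f) = -4 - 22*h (y(h, f) = -22*h + (-8 + 4) = -22*h - 4 = -4 - 22*h)
X = 0 (X = √(-4 + 4) = √0 = 0)
(X + y((t - 6) + 5, -11))² = (0 + (-4 - 22*((-4 - 6) + 5)))² = (0 + (-4 - 22*(-10 + 5)))² = (0 + (-4 - 22*(-5)))² = (0 + (-4 + 110))² = (0 + 106)² = 106² = 11236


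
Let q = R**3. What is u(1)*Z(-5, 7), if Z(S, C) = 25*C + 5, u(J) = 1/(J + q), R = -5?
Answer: -45/31 ≈ -1.4516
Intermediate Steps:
q = -125 (q = (-5)**3 = -125)
u(J) = 1/(-125 + J) (u(J) = 1/(J - 125) = 1/(-125 + J))
Z(S, C) = 5 + 25*C
u(1)*Z(-5, 7) = (5 + 25*7)/(-125 + 1) = (5 + 175)/(-124) = -1/124*180 = -45/31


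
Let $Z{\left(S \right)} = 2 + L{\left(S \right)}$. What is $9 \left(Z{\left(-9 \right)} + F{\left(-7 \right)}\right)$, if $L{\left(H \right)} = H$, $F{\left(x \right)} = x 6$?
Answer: $-441$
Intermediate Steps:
$F{\left(x \right)} = 6 x$
$Z{\left(S \right)} = 2 + S$
$9 \left(Z{\left(-9 \right)} + F{\left(-7 \right)}\right) = 9 \left(\left(2 - 9\right) + 6 \left(-7\right)\right) = 9 \left(-7 - 42\right) = 9 \left(-49\right) = -441$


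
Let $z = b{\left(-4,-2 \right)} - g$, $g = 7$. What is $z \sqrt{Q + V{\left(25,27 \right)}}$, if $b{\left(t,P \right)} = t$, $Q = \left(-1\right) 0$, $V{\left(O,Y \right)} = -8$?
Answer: $- 22 i \sqrt{2} \approx - 31.113 i$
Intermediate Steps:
$Q = 0$
$z = -11$ ($z = -4 - 7 = -11$)
$z \sqrt{Q + V{\left(25,27 \right)}} = - 11 \sqrt{0 - 8} = - 11 \sqrt{-8} = - 11 \cdot 2 i \sqrt{2} = - 22 i \sqrt{2}$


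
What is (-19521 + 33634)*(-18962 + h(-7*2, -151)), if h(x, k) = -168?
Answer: -269981690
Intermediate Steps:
(-19521 + 33634)*(-18962 + h(-7*2, -151)) = (-19521 + 33634)*(-18962 - 168) = 14113*(-19130) = -269981690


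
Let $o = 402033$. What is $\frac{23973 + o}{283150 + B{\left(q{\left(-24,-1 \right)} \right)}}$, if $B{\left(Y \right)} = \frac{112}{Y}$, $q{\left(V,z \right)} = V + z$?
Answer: $\frac{36225}{24077} \approx 1.5045$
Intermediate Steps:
$\frac{23973 + o}{283150 + B{\left(q{\left(-24,-1 \right)} \right)}} = \frac{23973 + 402033}{283150 + \frac{112}{-24 - 1}} = \frac{426006}{283150 + \frac{112}{-25}} = \frac{426006}{283150 + 112 \left(- \frac{1}{25}\right)} = \frac{426006}{283150 - \frac{112}{25}} = \frac{426006}{\frac{7078638}{25}} = 426006 \cdot \frac{25}{7078638} = \frac{36225}{24077}$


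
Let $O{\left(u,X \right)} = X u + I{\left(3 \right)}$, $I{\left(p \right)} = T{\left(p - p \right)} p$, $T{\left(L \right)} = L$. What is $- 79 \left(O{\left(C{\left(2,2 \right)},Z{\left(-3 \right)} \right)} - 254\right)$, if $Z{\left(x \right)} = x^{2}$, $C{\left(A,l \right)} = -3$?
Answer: $22199$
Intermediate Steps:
$I{\left(p \right)} = 0$ ($I{\left(p \right)} = \left(p - p\right) p = 0 p = 0$)
$O{\left(u,X \right)} = X u$ ($O{\left(u,X \right)} = X u + 0 = X u$)
$- 79 \left(O{\left(C{\left(2,2 \right)},Z{\left(-3 \right)} \right)} - 254\right) = - 79 \left(\left(-3\right)^{2} \left(-3\right) - 254\right) = - 79 \left(9 \left(-3\right) - 254\right) = - 79 \left(-27 - 254\right) = \left(-79\right) \left(-281\right) = 22199$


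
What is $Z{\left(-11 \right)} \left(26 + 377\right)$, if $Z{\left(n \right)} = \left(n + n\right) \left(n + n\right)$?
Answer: $195052$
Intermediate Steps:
$Z{\left(n \right)} = 4 n^{2}$ ($Z{\left(n \right)} = 2 n 2 n = 4 n^{2}$)
$Z{\left(-11 \right)} \left(26 + 377\right) = 4 \left(-11\right)^{2} \left(26 + 377\right) = 4 \cdot 121 \cdot 403 = 484 \cdot 403 = 195052$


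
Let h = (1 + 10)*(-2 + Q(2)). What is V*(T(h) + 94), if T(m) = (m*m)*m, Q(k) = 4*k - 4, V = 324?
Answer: 3480408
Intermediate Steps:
Q(k) = -4 + 4*k
h = 22 (h = (1 + 10)*(-2 + (-4 + 4*2)) = 11*(-2 + (-4 + 8)) = 11*(-2 + 4) = 11*2 = 22)
T(m) = m³ (T(m) = m²*m = m³)
V*(T(h) + 94) = 324*(22³ + 94) = 324*(10648 + 94) = 324*10742 = 3480408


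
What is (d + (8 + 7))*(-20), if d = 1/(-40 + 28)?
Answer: -895/3 ≈ -298.33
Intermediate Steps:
d = -1/12 (d = 1/(-12) = -1/12 ≈ -0.083333)
(d + (8 + 7))*(-20) = (-1/12 + (8 + 7))*(-20) = (-1/12 + 15)*(-20) = (179/12)*(-20) = -895/3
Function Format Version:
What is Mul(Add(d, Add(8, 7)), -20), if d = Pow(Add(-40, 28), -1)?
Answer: Rational(-895, 3) ≈ -298.33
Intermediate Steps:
d = Rational(-1, 12) (d = Pow(-12, -1) = Rational(-1, 12) ≈ -0.083333)
Mul(Add(d, Add(8, 7)), -20) = Mul(Add(Rational(-1, 12), Add(8, 7)), -20) = Mul(Add(Rational(-1, 12), 15), -20) = Mul(Rational(179, 12), -20) = Rational(-895, 3)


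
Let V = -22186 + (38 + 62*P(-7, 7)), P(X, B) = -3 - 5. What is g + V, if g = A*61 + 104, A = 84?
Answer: -17416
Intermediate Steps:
g = 5228 (g = 84*61 + 104 = 5124 + 104 = 5228)
P(X, B) = -8
V = -22644 (V = -22186 + (38 + 62*(-8)) = -22186 + (38 - 496) = -22186 - 458 = -22644)
g + V = 5228 - 22644 = -17416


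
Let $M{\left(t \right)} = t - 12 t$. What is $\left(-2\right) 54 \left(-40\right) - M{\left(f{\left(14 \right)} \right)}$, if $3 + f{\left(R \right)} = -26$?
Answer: $4001$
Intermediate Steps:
$f{\left(R \right)} = -29$ ($f{\left(R \right)} = -3 - 26 = -29$)
$M{\left(t \right)} = - 11 t$
$\left(-2\right) 54 \left(-40\right) - M{\left(f{\left(14 \right)} \right)} = \left(-2\right) 54 \left(-40\right) - \left(-11\right) \left(-29\right) = \left(-108\right) \left(-40\right) - 319 = 4320 - 319 = 4001$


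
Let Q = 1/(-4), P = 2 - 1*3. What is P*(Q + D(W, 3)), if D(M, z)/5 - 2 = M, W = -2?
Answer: ¼ ≈ 0.25000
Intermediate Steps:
D(M, z) = 10 + 5*M
P = -1 (P = 2 - 3 = -1)
Q = -¼ ≈ -0.25000
P*(Q + D(W, 3)) = -(-¼ + (10 + 5*(-2))) = -(-¼ + (10 - 10)) = -(-¼ + 0) = -1*(-¼) = ¼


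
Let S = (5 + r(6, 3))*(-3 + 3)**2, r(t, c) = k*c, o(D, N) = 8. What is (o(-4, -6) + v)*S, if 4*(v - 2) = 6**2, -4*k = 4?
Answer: 0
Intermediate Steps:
k = -1 (k = -1/4*4 = -1)
r(t, c) = -c
S = 0 (S = (5 - 1*3)*(-3 + 3)**2 = (5 - 3)*0**2 = 2*0 = 0)
v = 11 (v = 2 + (1/4)*6**2 = 2 + (1/4)*36 = 2 + 9 = 11)
(o(-4, -6) + v)*S = (8 + 11)*0 = 19*0 = 0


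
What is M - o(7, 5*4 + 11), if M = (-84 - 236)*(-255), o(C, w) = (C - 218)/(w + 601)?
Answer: 51571411/632 ≈ 81600.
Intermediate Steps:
o(C, w) = (-218 + C)/(601 + w)
M = 81600 (M = -320*(-255) = 81600)
M - o(7, 5*4 + 11) = 81600 - (-218 + 7)/(601 + (5*4 + 11)) = 81600 - (-211)/(601 + (20 + 11)) = 81600 - (-211)/(601 + 31) = 81600 - (-211)/632 = 81600 - 1*(-211/632) = 81600 + 211/632 = 51571411/632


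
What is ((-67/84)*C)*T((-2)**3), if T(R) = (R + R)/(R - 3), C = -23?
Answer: 6164/231 ≈ 26.684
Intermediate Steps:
T(R) = 2*R/(-3 + R) (T(R) = (2*R)/(-3 + R) = 2*R/(-3 + R))
((-67/84)*C)*T((-2)**3) = (-67/84*(-23))*(2*(-2)**3/(-3 + (-2)**3)) = (-67*1/84*(-23))*(2*(-8)/(-3 - 8)) = (-67/84*(-23))*(2*(-8)/(-11)) = 1541*(2*(-8)*(-1/11))/84 = (1541/84)*(16/11) = 6164/231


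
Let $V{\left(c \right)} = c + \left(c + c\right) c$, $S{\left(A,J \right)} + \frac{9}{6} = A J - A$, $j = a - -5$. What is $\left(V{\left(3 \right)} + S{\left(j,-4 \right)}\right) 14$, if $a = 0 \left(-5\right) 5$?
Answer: $-77$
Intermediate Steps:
$a = 0$ ($a = 0 \cdot 5 = 0$)
$j = 5$ ($j = 0 - -5 = 0 + 5 = 5$)
$S{\left(A,J \right)} = - \frac{3}{2} - A + A J$ ($S{\left(A,J \right)} = - \frac{3}{2} + \left(A J - A\right) = - \frac{3}{2} + \left(- A + A J\right) = - \frac{3}{2} - A + A J$)
$V{\left(c \right)} = c + 2 c^{2}$ ($V{\left(c \right)} = c + 2 c c = c + 2 c^{2}$)
$\left(V{\left(3 \right)} + S{\left(j,-4 \right)}\right) 14 = \left(3 \left(1 + 2 \cdot 3\right) - \frac{53}{2}\right) 14 = \left(3 \left(1 + 6\right) - \frac{53}{2}\right) 14 = \left(3 \cdot 7 - \frac{53}{2}\right) 14 = \left(21 - \frac{53}{2}\right) 14 = \left(- \frac{11}{2}\right) 14 = -77$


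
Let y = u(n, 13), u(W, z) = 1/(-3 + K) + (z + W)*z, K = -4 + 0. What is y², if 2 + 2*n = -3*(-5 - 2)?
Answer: 16752649/196 ≈ 85473.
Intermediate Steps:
K = -4
n = 19/2 (n = -1 + (-3*(-5 - 2))/2 = -1 + (-3*(-7))/2 = -1 + (½)*21 = -1 + 21/2 = 19/2 ≈ 9.5000)
u(W, z) = -⅐ + z*(W + z) (u(W, z) = 1/(-3 - 4) + (z + W)*z = 1/(-7) + (W + z)*z = -⅐ + z*(W + z))
y = 4093/14 (y = -⅐ + 13² + (19/2)*13 = -⅐ + 169 + 247/2 = 4093/14 ≈ 292.36)
y² = (4093/14)² = 16752649/196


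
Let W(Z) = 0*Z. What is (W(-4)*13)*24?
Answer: 0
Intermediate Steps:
W(Z) = 0
(W(-4)*13)*24 = (0*13)*24 = 0*24 = 0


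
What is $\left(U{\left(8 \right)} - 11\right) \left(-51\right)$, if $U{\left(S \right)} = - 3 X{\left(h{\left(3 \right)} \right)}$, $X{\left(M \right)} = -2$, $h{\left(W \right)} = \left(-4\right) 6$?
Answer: $255$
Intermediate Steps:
$h{\left(W \right)} = -24$
$U{\left(S \right)} = 6$ ($U{\left(S \right)} = \left(-3\right) \left(-2\right) = 6$)
$\left(U{\left(8 \right)} - 11\right) \left(-51\right) = \left(6 - 11\right) \left(-51\right) = \left(-5\right) \left(-51\right) = 255$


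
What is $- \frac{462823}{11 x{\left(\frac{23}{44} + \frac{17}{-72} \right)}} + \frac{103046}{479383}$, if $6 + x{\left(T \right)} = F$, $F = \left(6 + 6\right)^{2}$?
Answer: $- \frac{221713054381}{727703394} \approx -304.67$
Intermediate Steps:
$F = 144$ ($F = 12^{2} = 144$)
$x{\left(T \right)} = 138$ ($x{\left(T \right)} = -6 + 144 = 138$)
$- \frac{462823}{11 x{\left(\frac{23}{44} + \frac{17}{-72} \right)}} + \frac{103046}{479383} = - \frac{462823}{11 \cdot 138} + \frac{103046}{479383} = - \frac{462823}{1518} + 103046 \cdot \frac{1}{479383} = \left(-462823\right) \frac{1}{1518} + \frac{103046}{479383} = - \frac{462823}{1518} + \frac{103046}{479383} = - \frac{221713054381}{727703394}$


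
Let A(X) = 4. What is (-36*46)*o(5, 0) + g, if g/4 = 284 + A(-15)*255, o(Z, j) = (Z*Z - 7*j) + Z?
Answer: -44464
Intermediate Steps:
o(Z, j) = Z + Z**2 - 7*j (o(Z, j) = (Z**2 - 7*j) + Z = Z + Z**2 - 7*j)
g = 5216 (g = 4*(284 + 4*255) = 4*(284 + 1020) = 4*1304 = 5216)
(-36*46)*o(5, 0) + g = (-36*46)*(5 + 5**2 - 7*0) + 5216 = -1656*(5 + 25 + 0) + 5216 = -1656*30 + 5216 = -49680 + 5216 = -44464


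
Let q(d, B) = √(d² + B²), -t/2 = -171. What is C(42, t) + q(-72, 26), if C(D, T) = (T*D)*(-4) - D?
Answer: -57498 + 2*√1465 ≈ -57421.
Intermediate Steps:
t = 342 (t = -2*(-171) = 342)
C(D, T) = -D - 4*D*T (C(D, T) = (D*T)*(-4) - D = -4*D*T - D = -D - 4*D*T)
q(d, B) = √(B² + d²)
C(42, t) + q(-72, 26) = -1*42*(1 + 4*342) + √(26² + (-72)²) = -1*42*(1 + 1368) + √(676 + 5184) = -1*42*1369 + √5860 = -57498 + 2*√1465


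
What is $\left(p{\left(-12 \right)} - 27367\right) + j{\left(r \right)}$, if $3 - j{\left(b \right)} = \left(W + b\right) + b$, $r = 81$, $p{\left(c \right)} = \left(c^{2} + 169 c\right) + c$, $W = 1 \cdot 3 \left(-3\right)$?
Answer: $-29413$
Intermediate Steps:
$W = -9$ ($W = 3 \left(-3\right) = -9$)
$p{\left(c \right)} = c^{2} + 170 c$
$j{\left(b \right)} = 12 - 2 b$ ($j{\left(b \right)} = 3 - \left(\left(-9 + b\right) + b\right) = 3 - \left(-9 + 2 b\right) = 12 - 2 b$)
$\left(p{\left(-12 \right)} - 27367\right) + j{\left(r \right)} = \left(- 12 \left(170 - 12\right) - 27367\right) + \left(12 - 162\right) = \left(\left(-12\right) 158 - 27367\right) + \left(12 - 162\right) = \left(-1896 - 27367\right) - 150 = -29263 - 150 = -29413$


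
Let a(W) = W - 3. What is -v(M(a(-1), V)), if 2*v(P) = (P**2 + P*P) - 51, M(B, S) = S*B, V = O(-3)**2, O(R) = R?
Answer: -2541/2 ≈ -1270.5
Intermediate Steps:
V = 9 (V = (-3)**2 = 9)
a(W) = -3 + W
M(B, S) = B*S
v(P) = -51/2 + P**2 (v(P) = ((P**2 + P*P) - 51)/2 = ((P**2 + P**2) - 51)/2 = (2*P**2 - 51)/2 = (-51 + 2*P**2)/2 = -51/2 + P**2)
-v(M(a(-1), V)) = -(-51/2 + ((-3 - 1)*9)**2) = -(-51/2 + (-4*9)**2) = -(-51/2 + (-36)**2) = -(-51/2 + 1296) = -1*2541/2 = -2541/2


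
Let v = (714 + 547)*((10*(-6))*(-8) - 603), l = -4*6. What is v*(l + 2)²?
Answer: -75069852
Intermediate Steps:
l = -24
v = -155103 (v = 1261*(-60*(-8) - 603) = 1261*(480 - 603) = 1261*(-123) = -155103)
v*(l + 2)² = -155103*(-24 + 2)² = -155103*(-22)² = -155103*484 = -75069852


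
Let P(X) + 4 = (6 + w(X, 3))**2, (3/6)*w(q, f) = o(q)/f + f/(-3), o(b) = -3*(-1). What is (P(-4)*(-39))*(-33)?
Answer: 41184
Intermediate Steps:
o(b) = 3
w(q, f) = 6/f - 2*f/3 (w(q, f) = 2*(3/f + f/(-3)) = 2*(3/f + f*(-1/3)) = 2*(3/f - f/3) = 6/f - 2*f/3)
P(X) = 32 (P(X) = -4 + (6 + (6/3 - 2/3*3))**2 = -4 + (6 + (6*(1/3) - 2))**2 = -4 + (6 + (2 - 2))**2 = -4 + (6 + 0)**2 = -4 + 6**2 = -4 + 36 = 32)
(P(-4)*(-39))*(-33) = (32*(-39))*(-33) = -1248*(-33) = 41184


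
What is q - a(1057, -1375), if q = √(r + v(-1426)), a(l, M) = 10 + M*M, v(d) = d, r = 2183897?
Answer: -1890635 + √2182471 ≈ -1.8892e+6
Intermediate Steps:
a(l, M) = 10 + M²
q = √2182471 (q = √(2183897 - 1426) = √2182471 ≈ 1477.3)
q - a(1057, -1375) = √2182471 - (10 + (-1375)²) = √2182471 - (10 + 1890625) = √2182471 - 1*1890635 = √2182471 - 1890635 = -1890635 + √2182471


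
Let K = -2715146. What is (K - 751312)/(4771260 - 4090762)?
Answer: -1733229/340249 ≈ -5.0940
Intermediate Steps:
(K - 751312)/(4771260 - 4090762) = (-2715146 - 751312)/(4771260 - 4090762) = -3466458/680498 = -3466458*1/680498 = -1733229/340249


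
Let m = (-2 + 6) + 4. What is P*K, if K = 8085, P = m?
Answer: 64680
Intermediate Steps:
m = 8 (m = 4 + 4 = 8)
P = 8
P*K = 8*8085 = 64680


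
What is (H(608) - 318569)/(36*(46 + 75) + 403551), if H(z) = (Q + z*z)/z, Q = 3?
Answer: -1056395/1355232 ≈ -0.77949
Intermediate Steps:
H(z) = (3 + z²)/z (H(z) = (3 + z*z)/z = (3 + z²)/z)
(H(608) - 318569)/(36*(46 + 75) + 403551) = ((608 + 3/608) - 318569)/(36*(46 + 75) + 403551) = ((608 + 3*(1/608)) - 318569)/(36*121 + 403551) = ((608 + 3/608) - 318569)/(4356 + 403551) = (369667/608 - 318569)/407907 = -193320285/608*1/407907 = -1056395/1355232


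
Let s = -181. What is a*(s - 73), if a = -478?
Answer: 121412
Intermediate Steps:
a*(s - 73) = -478*(-181 - 73) = -478*(-254) = 121412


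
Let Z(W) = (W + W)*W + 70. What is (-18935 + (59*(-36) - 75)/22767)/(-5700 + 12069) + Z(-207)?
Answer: 4145396060440/48334341 ≈ 85765.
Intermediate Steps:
Z(W) = 70 + 2*W² (Z(W) = (2*W)*W + 70 = 2*W² + 70 = 70 + 2*W²)
(-18935 + (59*(-36) - 75)/22767)/(-5700 + 12069) + Z(-207) = (-18935 + (59*(-36) - 75)/22767)/(-5700 + 12069) + (70 + 2*(-207)²) = (-18935 + (-2124 - 75)*(1/22767))/6369 + (70 + 2*42849) = (-18935 - 2199*1/22767)*(1/6369) + (70 + 85698) = (-18935 - 733/7589)*(1/6369) + 85768 = -143698448/7589*1/6369 + 85768 = -143698448/48334341 + 85768 = 4145396060440/48334341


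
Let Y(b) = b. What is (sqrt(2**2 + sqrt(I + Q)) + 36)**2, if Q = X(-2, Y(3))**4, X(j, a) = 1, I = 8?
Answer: (36 + sqrt(7))**2 ≈ 1493.5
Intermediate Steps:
Q = 1 (Q = 1**4 = 1)
(sqrt(2**2 + sqrt(I + Q)) + 36)**2 = (sqrt(2**2 + sqrt(8 + 1)) + 36)**2 = (sqrt(4 + sqrt(9)) + 36)**2 = (sqrt(4 + 3) + 36)**2 = (sqrt(7) + 36)**2 = (36 + sqrt(7))**2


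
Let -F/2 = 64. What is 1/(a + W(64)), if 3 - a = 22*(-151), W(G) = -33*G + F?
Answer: 1/1085 ≈ 0.00092166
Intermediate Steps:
F = -128 (F = -2*64 = -128)
W(G) = -128 - 33*G (W(G) = -33*G - 128 = -128 - 33*G)
a = 3325 (a = 3 - 22*(-151) = 3 - 1*(-3322) = 3 + 3322 = 3325)
1/(a + W(64)) = 1/(3325 + (-128 - 33*64)) = 1/(3325 + (-128 - 2112)) = 1/(3325 - 2240) = 1/1085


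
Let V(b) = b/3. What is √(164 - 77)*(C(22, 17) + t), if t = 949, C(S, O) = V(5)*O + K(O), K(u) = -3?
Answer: 2923*√87/3 ≈ 9088.0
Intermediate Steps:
V(b) = b/3 (V(b) = b*(⅓) = b/3)
C(S, O) = -3 + 5*O/3 (C(S, O) = ((⅓)*5)*O - 3 = 5*O/3 - 3 = -3 + 5*O/3)
√(164 - 77)*(C(22, 17) + t) = √(164 - 77)*((-3 + (5/3)*17) + 949) = √87*((-3 + 85/3) + 949) = √87*(76/3 + 949) = √87*(2923/3) = 2923*√87/3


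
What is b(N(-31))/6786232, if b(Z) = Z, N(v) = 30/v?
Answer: -15/105186596 ≈ -1.4260e-7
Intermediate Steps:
b(N(-31))/6786232 = (30/(-31))/6786232 = (30*(-1/31))*(1/6786232) = -30/31*1/6786232 = -15/105186596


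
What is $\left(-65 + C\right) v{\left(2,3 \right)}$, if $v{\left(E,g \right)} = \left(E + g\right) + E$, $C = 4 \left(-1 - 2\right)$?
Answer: $-539$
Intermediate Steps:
$C = -12$ ($C = 4 \left(-3\right) = -12$)
$v{\left(E,g \right)} = g + 2 E$
$\left(-65 + C\right) v{\left(2,3 \right)} = \left(-65 - 12\right) \left(3 + 2 \cdot 2\right) = - 77 \left(3 + 4\right) = \left(-77\right) 7 = -539$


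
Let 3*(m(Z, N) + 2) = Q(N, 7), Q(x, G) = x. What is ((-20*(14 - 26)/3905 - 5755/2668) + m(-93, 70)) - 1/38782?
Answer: 2331910813187/121215545484 ≈ 19.238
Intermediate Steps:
m(Z, N) = -2 + N/3
((-20*(14 - 26)/3905 - 5755/2668) + m(-93, 70)) - 1/38782 = ((-20*(14 - 26)/3905 - 5755/2668) + (-2 + (⅓)*70)) - 1/38782 = ((-20*(-12)*(1/3905) - 5755*1/2668) + (-2 + 70/3)) - 1*1/38782 = ((240*(1/3905) - 5755/2668) + 64/3) - 1/38782 = ((48/781 - 5755/2668) + 64/3) - 1/38782 = (-4366591/2083708 + 64/3) - 1/38782 = 120257539/6251124 - 1/38782 = 2331910813187/121215545484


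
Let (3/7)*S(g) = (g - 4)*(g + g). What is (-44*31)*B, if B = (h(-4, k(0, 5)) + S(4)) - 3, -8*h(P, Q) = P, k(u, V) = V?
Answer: 3410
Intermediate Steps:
h(P, Q) = -P/8
S(g) = 14*g*(-4 + g)/3 (S(g) = 7*((g - 4)*(g + g))/3 = 7*((-4 + g)*(2*g))/3 = 7*(2*g*(-4 + g))/3 = 14*g*(-4 + g)/3)
B = -5/2 (B = (-⅛*(-4) + (14/3)*4*(-4 + 4)) - 3 = (½ + (14/3)*4*0) - 3 = (½ + 0) - 3 = ½ - 3 = -5/2 ≈ -2.5000)
(-44*31)*B = -44*31*(-5/2) = -1364*(-5/2) = 3410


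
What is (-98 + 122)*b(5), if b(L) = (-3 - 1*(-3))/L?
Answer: 0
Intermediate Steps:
b(L) = 0 (b(L) = (-3 + 3)/L = 0/L = 0)
(-98 + 122)*b(5) = (-98 + 122)*0 = 24*0 = 0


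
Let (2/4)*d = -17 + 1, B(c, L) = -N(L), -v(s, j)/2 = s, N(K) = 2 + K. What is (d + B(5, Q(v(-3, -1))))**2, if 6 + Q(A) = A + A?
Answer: 1600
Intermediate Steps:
v(s, j) = -2*s
Q(A) = -6 + 2*A (Q(A) = -6 + (A + A) = -6 + 2*A)
B(c, L) = -2 - L (B(c, L) = -(2 + L) = -2 - L)
d = -32 (d = 2*(-17 + 1) = 2*(-16) = -32)
(d + B(5, Q(v(-3, -1))))**2 = (-32 + (-2 - (-6 + 2*(-2*(-3)))))**2 = (-32 + (-2 - (-6 + 2*6)))**2 = (-32 + (-2 - (-6 + 12)))**2 = (-32 + (-2 - 1*6))**2 = (-32 + (-2 - 6))**2 = (-32 - 8)**2 = (-40)**2 = 1600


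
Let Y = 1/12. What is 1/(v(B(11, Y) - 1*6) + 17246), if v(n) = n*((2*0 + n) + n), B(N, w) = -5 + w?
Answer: 72/1258873 ≈ 5.7194e-5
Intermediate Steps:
Y = 1/12 ≈ 0.083333
v(n) = 2*n**2 (v(n) = n*((0 + n) + n) = n*(n + n) = n*(2*n) = 2*n**2)
1/(v(B(11, Y) - 1*6) + 17246) = 1/(2*((-5 + 1/12) - 1*6)**2 + 17246) = 1/(2*(-59/12 - 6)**2 + 17246) = 1/(2*(-131/12)**2 + 17246) = 1/(2*(17161/144) + 17246) = 1/(17161/72 + 17246) = 1/(1258873/72) = 72/1258873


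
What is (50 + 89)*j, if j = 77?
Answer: 10703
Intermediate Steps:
(50 + 89)*j = (50 + 89)*77 = 139*77 = 10703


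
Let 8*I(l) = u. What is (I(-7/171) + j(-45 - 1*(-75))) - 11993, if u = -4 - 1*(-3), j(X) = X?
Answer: -95705/8 ≈ -11963.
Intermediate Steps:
u = -1 (u = -4 + 3 = -1)
I(l) = -⅛ (I(l) = (⅛)*(-1) = -⅛)
(I(-7/171) + j(-45 - 1*(-75))) - 11993 = (-⅛ + (-45 - 1*(-75))) - 11993 = (-⅛ + (-45 + 75)) - 11993 = (-⅛ + 30) - 11993 = 239/8 - 11993 = -95705/8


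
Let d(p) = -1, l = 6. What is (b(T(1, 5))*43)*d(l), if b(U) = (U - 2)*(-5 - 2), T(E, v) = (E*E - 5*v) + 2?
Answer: -7224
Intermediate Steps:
T(E, v) = 2 + E² - 5*v (T(E, v) = (E² - 5*v) + 2 = 2 + E² - 5*v)
b(U) = 14 - 7*U (b(U) = (-2 + U)*(-7) = 14 - 7*U)
(b(T(1, 5))*43)*d(l) = ((14 - 7*(2 + 1² - 5*5))*43)*(-1) = ((14 - 7*(2 + 1 - 25))*43)*(-1) = ((14 - 7*(-22))*43)*(-1) = ((14 + 154)*43)*(-1) = (168*43)*(-1) = 7224*(-1) = -7224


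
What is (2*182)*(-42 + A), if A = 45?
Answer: 1092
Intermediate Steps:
(2*182)*(-42 + A) = (2*182)*(-42 + 45) = 364*3 = 1092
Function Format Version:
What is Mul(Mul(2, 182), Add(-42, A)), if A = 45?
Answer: 1092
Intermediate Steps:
Mul(Mul(2, 182), Add(-42, A)) = Mul(Mul(2, 182), Add(-42, 45)) = Mul(364, 3) = 1092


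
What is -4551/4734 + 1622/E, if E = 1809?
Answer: -61579/951534 ≈ -0.064716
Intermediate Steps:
-4551/4734 + 1622/E = -4551/4734 + 1622/1809 = -4551*1/4734 + 1622*(1/1809) = -1517/1578 + 1622/1809 = -61579/951534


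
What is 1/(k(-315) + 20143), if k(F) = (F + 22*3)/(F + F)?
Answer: 210/4230113 ≈ 4.9644e-5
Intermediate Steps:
k(F) = (66 + F)/(2*F) (k(F) = (F + 66)/((2*F)) = (66 + F)*(1/(2*F)) = (66 + F)/(2*F))
1/(k(-315) + 20143) = 1/((1/2)*(66 - 315)/(-315) + 20143) = 1/((1/2)*(-1/315)*(-249) + 20143) = 1/(83/210 + 20143) = 1/(4230113/210) = 210/4230113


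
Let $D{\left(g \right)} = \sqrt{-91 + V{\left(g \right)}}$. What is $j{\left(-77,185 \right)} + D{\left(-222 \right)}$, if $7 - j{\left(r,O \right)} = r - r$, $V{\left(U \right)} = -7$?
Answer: $7 + 7 i \sqrt{2} \approx 7.0 + 9.8995 i$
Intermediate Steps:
$j{\left(r,O \right)} = 7$ ($j{\left(r,O \right)} = 7 - \left(r - r\right) = 7 - 0 = 7 + 0 = 7$)
$D{\left(g \right)} = 7 i \sqrt{2}$ ($D{\left(g \right)} = \sqrt{-91 - 7} = \sqrt{-98} = 7 i \sqrt{2}$)
$j{\left(-77,185 \right)} + D{\left(-222 \right)} = 7 + 7 i \sqrt{2}$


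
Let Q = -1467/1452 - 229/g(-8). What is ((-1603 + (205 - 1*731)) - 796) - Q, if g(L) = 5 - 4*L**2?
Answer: -355328797/121484 ≈ -2924.9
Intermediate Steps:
g(L) = 5 - 4*L**2
Q = -11903/121484 (Q = -1467/1452 - 229/(5 - 4*(-8)**2) = -1467*1/1452 - 229/(5 - 4*64) = -489/484 - 229/(5 - 256) = -489/484 - 229/(-251) = -489/484 - 229*(-1/251) = -489/484 + 229/251 = -11903/121484 ≈ -0.097980)
((-1603 + (205 - 1*731)) - 796) - Q = ((-1603 + (205 - 1*731)) - 796) - 1*(-11903/121484) = ((-1603 + (205 - 731)) - 796) + 11903/121484 = ((-1603 - 526) - 796) + 11903/121484 = (-2129 - 796) + 11903/121484 = -2925 + 11903/121484 = -355328797/121484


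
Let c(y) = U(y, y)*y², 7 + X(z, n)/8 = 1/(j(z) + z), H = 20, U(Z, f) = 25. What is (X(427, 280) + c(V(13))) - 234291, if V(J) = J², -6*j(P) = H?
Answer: 609670762/1271 ≈ 4.7968e+5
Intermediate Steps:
j(P) = -10/3 (j(P) = -⅙*20 = -10/3)
X(z, n) = -56 + 8/(-10/3 + z)
c(y) = 25*y²
(X(427, 280) + c(V(13))) - 234291 = (8*(73 - 21*427)/(-10 + 3*427) + 25*(13²)²) - 234291 = (8*(73 - 8967)/(-10 + 1281) + 25*169²) - 234291 = (8*(-8894)/1271 + 25*28561) - 234291 = (8*(1/1271)*(-8894) + 714025) - 234291 = (-71152/1271 + 714025) - 234291 = 907454623/1271 - 234291 = 609670762/1271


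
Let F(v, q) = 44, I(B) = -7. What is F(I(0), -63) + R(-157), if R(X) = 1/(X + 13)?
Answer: 6335/144 ≈ 43.993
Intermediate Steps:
R(X) = 1/(13 + X)
F(I(0), -63) + R(-157) = 44 + 1/(13 - 157) = 44 + 1/(-144) = 44 - 1/144 = 6335/144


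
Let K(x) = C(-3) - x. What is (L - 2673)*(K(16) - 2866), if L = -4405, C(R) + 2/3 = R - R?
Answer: 61210544/3 ≈ 2.0404e+7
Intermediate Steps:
C(R) = -2/3 (C(R) = -2/3 + (R - R) = -2/3 + 0 = -2/3)
K(x) = -2/3 - x
(L - 2673)*(K(16) - 2866) = (-4405 - 2673)*((-2/3 - 1*16) - 2866) = -7078*((-2/3 - 16) - 2866) = -7078*(-50/3 - 2866) = -7078*(-8648/3) = 61210544/3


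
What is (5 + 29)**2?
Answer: 1156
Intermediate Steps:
(5 + 29)**2 = 34**2 = 1156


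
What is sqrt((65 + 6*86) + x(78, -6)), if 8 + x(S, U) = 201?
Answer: 3*sqrt(86) ≈ 27.821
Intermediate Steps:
x(S, U) = 193 (x(S, U) = -8 + 201 = 193)
sqrt((65 + 6*86) + x(78, -6)) = sqrt((65 + 6*86) + 193) = sqrt((65 + 516) + 193) = sqrt(581 + 193) = sqrt(774) = 3*sqrt(86)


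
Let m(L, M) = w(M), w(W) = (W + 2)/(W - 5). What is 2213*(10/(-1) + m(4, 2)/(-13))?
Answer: -854218/39 ≈ -21903.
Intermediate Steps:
w(W) = (2 + W)/(-5 + W)
m(L, M) = (2 + M)/(-5 + M)
2213*(10/(-1) + m(4, 2)/(-13)) = 2213*(10/(-1) + ((2 + 2)/(-5 + 2))/(-13)) = 2213*(10*(-1) + (4/(-3))*(-1/13)) = 2213*(-10 - 1/3*4*(-1/13)) = 2213*(-10 - 4/3*(-1/13)) = 2213*(-10 + 4/39) = 2213*(-386/39) = -854218/39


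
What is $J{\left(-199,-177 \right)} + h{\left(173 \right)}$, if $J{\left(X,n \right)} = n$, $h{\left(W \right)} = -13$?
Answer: $-190$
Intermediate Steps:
$J{\left(-199,-177 \right)} + h{\left(173 \right)} = -177 - 13 = -190$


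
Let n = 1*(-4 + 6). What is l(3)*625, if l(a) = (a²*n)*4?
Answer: 45000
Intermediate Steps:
n = 2 (n = 1*2 = 2)
l(a) = 8*a² (l(a) = (a²*2)*4 = (2*a²)*4 = 8*a²)
l(3)*625 = (8*3²)*625 = (8*9)*625 = 72*625 = 45000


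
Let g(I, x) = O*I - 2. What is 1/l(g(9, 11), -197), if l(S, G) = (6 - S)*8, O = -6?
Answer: 1/496 ≈ 0.0020161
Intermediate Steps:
g(I, x) = -2 - 6*I (g(I, x) = -6*I - 2 = -2 - 6*I)
l(S, G) = 48 - 8*S
1/l(g(9, 11), -197) = 1/(48 - 8*(-2 - 6*9)) = 1/(48 - 8*(-2 - 54)) = 1/(48 - 8*(-56)) = 1/(48 + 448) = 1/496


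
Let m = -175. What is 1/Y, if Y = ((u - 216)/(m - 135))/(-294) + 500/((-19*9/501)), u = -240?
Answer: -432915/634184666 ≈ -0.00068263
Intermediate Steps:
Y = -634184666/432915 (Y = ((-240 - 216)/(-175 - 135))/(-294) + 500/((-19*9/501)) = -456/(-310)*(-1/294) + 500/((-171*1/501)) = -456*(-1/310)*(-1/294) + 500/(-57/167) = (228/155)*(-1/294) + 500*(-167/57) = -38/7595 - 83500/57 = -634184666/432915 ≈ -1464.9)
1/Y = 1/(-634184666/432915) = -432915/634184666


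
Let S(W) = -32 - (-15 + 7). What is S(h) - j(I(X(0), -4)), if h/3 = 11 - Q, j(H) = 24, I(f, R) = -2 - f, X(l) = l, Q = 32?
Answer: -48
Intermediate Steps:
h = -63 (h = 3*(11 - 1*32) = 3*(11 - 32) = 3*(-21) = -63)
S(W) = -24 (S(W) = -32 - 1*(-8) = -32 + 8 = -24)
S(h) - j(I(X(0), -4)) = -24 - 1*24 = -24 - 24 = -48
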